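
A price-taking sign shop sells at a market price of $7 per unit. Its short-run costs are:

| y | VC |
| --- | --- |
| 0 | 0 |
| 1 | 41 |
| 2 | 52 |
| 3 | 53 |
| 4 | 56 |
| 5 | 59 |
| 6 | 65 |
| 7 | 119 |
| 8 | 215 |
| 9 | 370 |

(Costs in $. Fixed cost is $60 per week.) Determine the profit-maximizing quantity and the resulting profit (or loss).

y = 0 (shut down); profit = -$60

Compute π = P·y − TC at each output: y=0: -60; y=1: -94; y=2: -98; y=3: -92; y=4: -88; y=5: -84; y=6: -83; y=7: -130; y=8: -219; y=9: -367.
Profit is highest at y = 0. Equivalently, the lowest AVC in the table is 65/6 ≈ $10.83 at y = 6, and P = $7 falls below it — price never covers variable cost, so the firm shuts down and loses only its fixed cost.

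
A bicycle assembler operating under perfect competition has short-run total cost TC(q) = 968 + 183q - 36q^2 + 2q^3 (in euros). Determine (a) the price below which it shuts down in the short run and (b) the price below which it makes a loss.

AVC = 183 - 36q + 2q^2; minimized at q = 9, giving min AVC = €21. That is the shutdown price.
ATC = 968/q + 183 - 36q + 2q^2. Setting dATC/dq = −968/q^2 − 36 + 4q = 0 gives q = 11 (since 4·11^3 − 36·11^2 = 968).
min ATC = 968/11 + 183 − 36·11 + 2·11^2 = €117. That is the break-even price.
Between these two prices the firm operates at a loss; above €117 it earns a profit.

Shutdown price = €21; break-even price = €117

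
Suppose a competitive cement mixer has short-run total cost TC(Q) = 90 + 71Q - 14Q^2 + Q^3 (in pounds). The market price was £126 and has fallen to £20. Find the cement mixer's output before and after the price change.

Output falls from 11 to 0 (the firm shuts down)

AVC = 71 - 14Q + Q^2, minimized at Q = 7 where min AVC = £22. MC = 71 - 28Q + 3Q^2.
With P = £126 above the shutdown price, P = MC gives Q = 11.
At P = £20 < min AVC = £22, price no longer covers variable cost at any output, so the firm shuts down: Q = 0.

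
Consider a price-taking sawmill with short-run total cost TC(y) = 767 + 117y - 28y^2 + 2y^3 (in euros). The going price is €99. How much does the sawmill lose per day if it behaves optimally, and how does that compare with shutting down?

AVC = 117 - 28y + 2y^2; min AVC = €19 at y = 7. Since P = €99 ≥ min AVC, the firm produces.
MC = 117 - 56y + 6y^2. Setting P = MC and taking the root on the rising branch gives y* = 9.
TR = 99·9 = 891. TC = 767 + 243 = 1010. Profit = 891 − 1010 = -€119.
That loss of €119 beats the €767 the firm would lose by shutting down; producing recovers €648 of fixed cost.

Profit = -€119 at y = 9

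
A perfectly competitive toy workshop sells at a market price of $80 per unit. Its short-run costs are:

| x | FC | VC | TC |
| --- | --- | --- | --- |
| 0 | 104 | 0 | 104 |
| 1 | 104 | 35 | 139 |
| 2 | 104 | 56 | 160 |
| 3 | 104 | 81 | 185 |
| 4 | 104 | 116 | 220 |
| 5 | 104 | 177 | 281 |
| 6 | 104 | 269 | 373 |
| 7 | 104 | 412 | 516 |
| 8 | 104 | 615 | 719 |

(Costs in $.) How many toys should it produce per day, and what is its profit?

Profit at each row (π = 80x − TC): x=0: -104; x=1: -59; x=2: 0; x=3: 55; x=4: 100; x=5: 119; x=6: 107; x=7: 44; x=8: -79.
Profit is maximized at x = 5. AVC there is 177/5 = $35.40 ≤ P, so producing beats shutting down (which would give -$104).

x = 5; profit = $119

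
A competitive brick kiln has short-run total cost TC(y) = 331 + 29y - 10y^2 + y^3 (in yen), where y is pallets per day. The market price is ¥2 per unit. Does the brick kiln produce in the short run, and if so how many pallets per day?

Shut down

Variable cost is VC = 29y - 10y^2 + y^3, so AVC = VC/y = 29 - 10y + y^2 and MC = dTC/dy = 29 - 20y + 3y^2.
The AVC parabola has its vertex at y = 10/2 = 5, where AVC = 29 - 10·5 + 5^2 = ¥4.
P = ¥2 lies below min AVC = ¥4; no output level covers variable cost.
Shutting down limits the loss to fixed cost, ¥331.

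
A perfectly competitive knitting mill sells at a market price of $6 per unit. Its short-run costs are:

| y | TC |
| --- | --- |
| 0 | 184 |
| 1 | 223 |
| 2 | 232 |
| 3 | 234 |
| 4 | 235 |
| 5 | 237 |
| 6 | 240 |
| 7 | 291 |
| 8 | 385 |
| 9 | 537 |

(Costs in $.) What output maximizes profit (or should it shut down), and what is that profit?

Profit at each row (π = 6y − TC): y=0: -184; y=1: -217; y=2: -220; y=3: -216; y=4: -211; y=5: -207; y=6: -204; y=7: -249; y=8: -337; y=9: -483.
Profit is highest at y = 0. Equivalently, the lowest AVC in the table is 56/6 ≈ $9.33 at y = 6, and P = $6 falls below it — price never covers variable cost, so the firm shuts down and loses only its fixed cost.

y = 0 (shut down); profit = -$184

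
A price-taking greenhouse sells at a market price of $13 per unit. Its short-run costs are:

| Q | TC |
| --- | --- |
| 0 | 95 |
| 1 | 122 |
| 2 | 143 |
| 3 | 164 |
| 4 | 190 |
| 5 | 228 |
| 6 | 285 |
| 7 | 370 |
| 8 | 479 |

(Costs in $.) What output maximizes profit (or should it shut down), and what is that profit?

Q = 0 (shut down); profit = -$95

Compute π = P·Q − TC at each output: Q=0: -95; Q=1: -109; Q=2: -117; Q=3: -125; Q=4: -138; Q=5: -163; Q=6: -207; Q=7: -279; Q=8: -375.
Profit is highest at Q = 0. Equivalently, the lowest AVC in the table is 69/3 ≈ $23 at Q = 3, and P = $13 falls below it — price never covers variable cost, so the firm shuts down and loses only its fixed cost.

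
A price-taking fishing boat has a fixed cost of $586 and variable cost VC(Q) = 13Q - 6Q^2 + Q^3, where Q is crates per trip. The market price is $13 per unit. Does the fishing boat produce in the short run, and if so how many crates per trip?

Produce at Q = 4

Variable cost is VC = 13Q - 6Q^2 + Q^3, so AVC = VC/Q = 13 - 6Q + Q^2 and MC = dTC/dQ = 13 - 12Q + 3Q^2.
AVC hits its minimum where MC = AVC, at Q = 3, giving min AVC = 13 - 6·3 + 3^2 = $4.
Because $13 ≥ $4, revenue can cover variable cost; the firm operates.
Solving P = MC: -12Q + 3Q^2 = 0 ⇒ Q = 0 or 4. On the upward-sloping branch, Q* = 4.
Check: AVC at Q = 4 is $5 ≤ P, so revenue covers variable cost.
Profit = P·Q − TC = 13·4 − 606 = -$554, a loss, but smaller than the $586 fixed cost the firm would lose by shutting down.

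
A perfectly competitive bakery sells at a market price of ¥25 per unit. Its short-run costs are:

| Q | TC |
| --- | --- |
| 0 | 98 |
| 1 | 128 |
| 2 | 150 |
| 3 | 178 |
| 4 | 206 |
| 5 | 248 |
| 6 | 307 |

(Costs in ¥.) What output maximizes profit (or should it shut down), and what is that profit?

Tabulate TR − TC: Q=0: -98; Q=1: -103; Q=2: -100; Q=3: -103; Q=4: -106; Q=5: -123; Q=6: -157.
Profit is highest at Q = 0. Equivalently, the lowest AVC in the table is 52/2 ≈ ¥26 at Q = 2, and P = ¥25 falls below it — price never covers variable cost, so the firm shuts down and loses only its fixed cost.

Q = 0 (shut down); profit = -¥98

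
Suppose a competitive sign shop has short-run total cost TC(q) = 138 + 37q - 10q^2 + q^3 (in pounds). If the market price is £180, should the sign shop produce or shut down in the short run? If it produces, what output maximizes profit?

From TC, MC = TC'(q) = 37 - 20q + 3q^2 and AVC = VC/q = 37 - 10q + q^2.
AVC is minimized where dAVC/dq = -10 + 2q = 0, at q = 5; min AVC = 37 - 10·5 + 5^2 = £12.
Because £180 ≥ £12, revenue can cover variable cost; the firm operates.
Set P = MC: 180 = 37 - 20q + 3q^2 → -143 - 20q + 3q^2 = 0. The roots are q = -13/3 and q = 11; the profit-maximizing output is on the rising part of MC, so q* = 11.
Check: AVC at q = 11 is £48 ≤ P, so revenue covers variable cost.
Profit = P·q − TC = 180·11 − 666 = £1314.

Produce at q = 11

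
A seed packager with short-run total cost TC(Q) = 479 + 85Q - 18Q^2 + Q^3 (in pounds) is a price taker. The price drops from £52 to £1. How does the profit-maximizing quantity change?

AVC = 85 - 18Q + Q^2, minimized at Q = 9 where min AVC = £4. MC = 85 - 36Q + 3Q^2.
At P = £52 ≥ min AVC, set P = MC on the rising branch: Q = 11.
At P = £1 < min AVC = £4, price no longer covers variable cost at any output, so the firm shuts down: Q = 0.

Output falls from 11 to 0 (the firm shuts down)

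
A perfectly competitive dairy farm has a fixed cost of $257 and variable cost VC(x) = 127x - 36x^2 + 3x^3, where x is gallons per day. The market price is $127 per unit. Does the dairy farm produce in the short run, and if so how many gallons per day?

Produce at x = 8

Strip out fixed cost: VC = 127x - 36x^2 + 3x^3. Then AVC = 127 - 36x + 3x^2 and MC = 127 - 72x + 9x^2.
The AVC parabola has its vertex at x = 36/6 = 6, where AVC = 127 - 36·6 + 3·6^2 = $19.
Since P = $127 ≥ min AVC = $19, price covers variable cost and the firm should produce.
P = MC gives -72x + 9x^2 = 0, with roots 0 and 8. Take the larger (rising MC): x* = 8.
Check: AVC at x = 8 is $31 ≤ P, so revenue covers variable cost.
Profit = P·x − TC = 127·8 − 505 = $511.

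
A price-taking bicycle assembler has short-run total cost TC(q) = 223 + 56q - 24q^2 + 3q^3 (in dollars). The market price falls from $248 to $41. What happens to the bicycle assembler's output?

AVC = 56 - 24q + 3q^2, minimized at q = 4 where min AVC = $8. MC = 56 - 48q + 9q^2.
At P = $248 ≥ min AVC, set P = MC on the rising branch: q = 8.
At P = $41 ≥ min AVC, set P = MC: q = 5. The firm stays open but cuts output.

Output falls from 8 to 5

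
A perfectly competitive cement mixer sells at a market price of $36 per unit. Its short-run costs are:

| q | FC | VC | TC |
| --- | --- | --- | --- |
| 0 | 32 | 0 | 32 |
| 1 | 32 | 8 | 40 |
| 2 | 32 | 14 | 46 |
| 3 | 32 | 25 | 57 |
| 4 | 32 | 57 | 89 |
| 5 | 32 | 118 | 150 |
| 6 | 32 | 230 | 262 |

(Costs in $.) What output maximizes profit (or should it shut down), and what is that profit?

q = 4; profit = $55

Tabulate TR − TC: q=0: -32; q=1: -4; q=2: 26; q=3: 51; q=4: 55; q=5: 30; q=6: -46.
Profit is maximized at q = 4. AVC there is 57/4 = $14.25 ≤ P, so producing beats shutting down (which would give -$32).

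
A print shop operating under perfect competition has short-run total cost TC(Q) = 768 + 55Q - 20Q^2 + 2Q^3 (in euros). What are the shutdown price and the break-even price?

Shutdown price = min AVC. AVC = 55 - 20Q + 2Q^2, with vertex at Q = 5 and minimum €5.
ATC = 768/Q + 55 - 20Q + 2Q^2. Setting dATC/dQ = −768/Q^2 − 20 + 4Q = 0 gives Q = 8 (since 4·8^3 − 20·8^2 = 768).
min ATC = 768/8 + 55 − 20·8 + 2·8^2 = €119. That is the break-even price.
For €5 ≤ P < €119 the firm produces at a loss; below €5 it shuts down.

Shutdown price = €5; break-even price = €119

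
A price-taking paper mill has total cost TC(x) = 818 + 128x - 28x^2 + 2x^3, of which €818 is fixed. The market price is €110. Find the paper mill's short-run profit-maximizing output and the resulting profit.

Profit = -€170 at x = 9

AVC = 128 - 28x + 2x^2; min AVC = €30 at x = 7. Since P = €110 ≥ min AVC, the firm produces.
With MC = 128 - 56x + 6x^2, P = MC on the upward-sloping part at x* = 9.
TR = 110·9 = 990. TC = 818 + 342 = 1160. Profit = 990 − 1160 = -€170.
That loss of €170 beats the €818 the firm would lose by shutting down; producing recovers €648 of fixed cost.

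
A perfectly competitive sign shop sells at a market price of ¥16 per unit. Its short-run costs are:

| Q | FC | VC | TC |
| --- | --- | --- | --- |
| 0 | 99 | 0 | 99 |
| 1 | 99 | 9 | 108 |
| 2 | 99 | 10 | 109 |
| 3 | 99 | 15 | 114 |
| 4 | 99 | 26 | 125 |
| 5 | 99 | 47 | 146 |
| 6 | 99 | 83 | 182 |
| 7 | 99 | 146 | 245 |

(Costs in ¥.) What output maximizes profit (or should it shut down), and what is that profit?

Q = 4; profit = -¥61

Profit at each row (π = 16Q − TC): Q=0: -99; Q=1: -92; Q=2: -77; Q=3: -66; Q=4: -61; Q=5: -66; Q=6: -86; Q=7: -133.
Profit is maximized at Q = 4. AVC there is 26/4 = ¥6.50 ≤ P, so producing beats shutting down (which would give -¥99).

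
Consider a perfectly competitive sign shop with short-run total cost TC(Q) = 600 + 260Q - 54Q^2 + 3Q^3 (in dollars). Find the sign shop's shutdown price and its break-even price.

Shutdown price = min AVC. AVC = 260 - 54Q + 3Q^2, with vertex at Q = 9 and minimum $17.
ATC = 600/Q + 260 - 54Q + 3Q^2. Setting dATC/dQ = −600/Q^2 − 54 + 6Q = 0 gives Q = 10 (since 6·10^3 − 54·10^2 = 600).
min ATC = 600/10 + 260 − 54·10 + 3·10^2 = $80. That is the break-even price.
For $17 ≤ P < $80 the firm produces at a loss; below $17 it shuts down.

Shutdown price = $17; break-even price = $80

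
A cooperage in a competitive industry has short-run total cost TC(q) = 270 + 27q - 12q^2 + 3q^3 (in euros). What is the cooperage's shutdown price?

The shutdown price is the minimum of AVC. VC = 27q - 12q^2 + 3q^3, so AVC = 27 - 12q + 3q^2.
dAVC/dq = -12 + 6q = 0 gives q = 2. min AVC = 27 - 12·2 + 3·2^2 = 15.
The firm shuts down for any P below €15.

€15 per unit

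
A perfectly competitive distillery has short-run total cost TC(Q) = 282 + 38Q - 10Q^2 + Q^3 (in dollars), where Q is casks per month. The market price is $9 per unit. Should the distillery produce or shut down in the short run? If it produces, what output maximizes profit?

From TC, MC = TC'(Q) = 38 - 20Q + 3Q^2 and AVC = VC/Q = 38 - 10Q + Q^2.
AVC hits its minimum where MC = AVC, at Q = 5, giving min AVC = 38 - 10·5 + 5^2 = $13.
P = $9 lies below min AVC = $13; no output level covers variable cost.
The firm minimizes its loss by shutting down and losing only its fixed cost of $282.

Shut down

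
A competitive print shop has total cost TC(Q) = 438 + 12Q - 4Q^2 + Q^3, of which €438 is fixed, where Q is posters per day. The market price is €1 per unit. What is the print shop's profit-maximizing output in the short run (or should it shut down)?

Strip out fixed cost: VC = 12Q - 4Q^2 + Q^3. Then AVC = 12 - 4Q + Q^2 and MC = 12 - 8Q + 3Q^2.
AVC hits its minimum where MC = AVC, at Q = 2, giving min AVC = 12 - 4·2 + 2^2 = €8.
With P < min AVC (€1 < €8), every unit sold adds to the loss.
Best response: produce nothing and absorb the €438 fixed cost.

Shut down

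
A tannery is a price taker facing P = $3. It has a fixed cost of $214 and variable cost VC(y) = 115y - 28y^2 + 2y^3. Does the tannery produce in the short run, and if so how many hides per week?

Shut down

Variable cost is VC = 115y - 28y^2 + 2y^3, so AVC = VC/y = 115 - 28y + 2y^2 and MC = dTC/dy = 115 - 56y + 6y^2.
The AVC parabola has its vertex at y = 28/4 = 7, where AVC = 115 - 28·7 + 2·7^2 = $17.
P = $3 lies below min AVC = $17; no output level covers variable cost.
Shutting down limits the loss to fixed cost, $214.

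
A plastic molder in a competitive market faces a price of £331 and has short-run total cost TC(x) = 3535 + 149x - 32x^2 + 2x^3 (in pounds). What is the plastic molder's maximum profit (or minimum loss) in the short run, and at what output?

Profit = -£155 at x = 13

AVC = 149 - 32x + 2x^2 has its minimum £21 at x = 8; price £331 clears that bar, so the firm operates.
MC = 149 - 64x + 6x^2. Setting P = MC and taking the root on the rising branch gives x* = 13.
TR = 331·13 = 4303. TC = 3535 + 923 = 4458. Profit = 4303 − 4458 = -£155.
By producing, the firm covers all variable cost plus £3380 of fixed cost; shutting down would lose the full £3535.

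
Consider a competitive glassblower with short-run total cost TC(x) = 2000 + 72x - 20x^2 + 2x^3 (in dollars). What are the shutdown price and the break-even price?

Shutdown price = $22; break-even price = $272

Shutdown price = min AVC. AVC = 72 - 20x + 2x^2, with vertex at x = 5 and minimum $22.
ATC = 2000/x + 72 - 20x + 2x^2. Setting dATC/dx = −2000/x^2 − 20 + 4x = 0 gives x = 10 (since 4·10^3 − 20·10^2 = 2000).
min ATC = 2000/10 + 72 − 20·10 + 2·10^2 = $272. That is the break-even price.
For $22 ≤ P < $272 the firm produces at a loss; below $22 it shuts down.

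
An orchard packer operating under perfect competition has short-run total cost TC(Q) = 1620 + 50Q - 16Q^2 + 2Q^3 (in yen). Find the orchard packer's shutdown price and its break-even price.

Shutdown price = min AVC. AVC = 50 - 16Q + 2Q^2, with vertex at Q = 4 and minimum ¥18.
ATC = 1620/Q + 50 - 16Q + 2Q^2. Setting dATC/dQ = −1620/Q^2 − 16 + 4Q = 0 gives Q = 9 (since 4·9^3 − 16·9^2 = 1620).
min ATC = 1620/9 + 50 − 16·9 + 2·9^2 = ¥248. That is the break-even price.
For ¥18 ≤ P < ¥248 the firm produces at a loss; below ¥18 it shuts down.

Shutdown price = ¥18; break-even price = ¥248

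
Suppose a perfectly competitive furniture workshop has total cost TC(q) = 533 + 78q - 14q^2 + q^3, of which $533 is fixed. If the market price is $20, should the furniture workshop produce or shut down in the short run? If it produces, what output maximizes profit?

Shut down

Variable cost is VC = 78q - 14q^2 + q^3, so AVC = VC/q = 78 - 14q + q^2 and MC = dTC/dq = 78 - 28q + 3q^2.
The AVC parabola has its vertex at q = 14/2 = 7, where AVC = 78 - 14·7 + 7^2 = $29.
With P < min AVC ($20 < $29), every unit sold adds to the loss.
The firm minimizes its loss by shutting down and losing only its fixed cost of $533.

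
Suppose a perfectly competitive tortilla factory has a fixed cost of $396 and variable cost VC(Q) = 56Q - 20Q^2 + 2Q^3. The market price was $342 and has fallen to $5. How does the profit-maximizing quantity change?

AVC = 56 - 20Q + 2Q^2, minimized at Q = 5 where min AVC = $6. MC = 56 - 40Q + 6Q^2.
At P = $342 ≥ min AVC, set P = MC on the rising branch: Q = 11.
At P = $5 < min AVC = $6, price no longer covers variable cost at any output, so the firm shuts down: Q = 0.

Output falls from 11 to 0 (the firm shuts down)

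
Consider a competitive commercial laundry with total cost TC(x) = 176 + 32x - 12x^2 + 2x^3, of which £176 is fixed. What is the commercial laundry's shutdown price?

Short-run supply begins at min AVC. From VC = 32x - 12x^2 + 2x^3, AVC = 32 - 12x + 2x^2.
At the minimum of AVC, MC = AVC. MC = 32 - 24x + 6x^2; setting MC = AVC gives 4x^2 - 12x = 0, so x = 3. min AVC = 14.
For P < £14 the firm produces nothing.

£14 per unit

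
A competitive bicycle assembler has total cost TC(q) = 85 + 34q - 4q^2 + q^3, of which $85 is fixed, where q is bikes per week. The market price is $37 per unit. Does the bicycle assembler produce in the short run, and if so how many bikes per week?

From TC, MC = TC'(q) = 34 - 8q + 3q^2 and AVC = VC/q = 34 - 4q + q^2.
The AVC parabola has its vertex at q = 4/2 = 2, where AVC = 34 - 4·2 + 2^2 = $30.
Because $37 ≥ $30, revenue can cover variable cost; the firm operates.
Set P = MC: 37 = 34 - 8q + 3q^2 → -3 - 8q + 3q^2 = 0. The roots are q = -1/3 and q = 3; the profit-maximizing output is on the rising part of MC, so q* = 3.
Check: AVC at q = 3 is $31 ≤ P, so revenue covers variable cost.
Profit = P·q − TC = 37·3 − 178 = -$67, a loss, but smaller than the $85 fixed cost the firm would lose by shutting down.

Produce at q = 3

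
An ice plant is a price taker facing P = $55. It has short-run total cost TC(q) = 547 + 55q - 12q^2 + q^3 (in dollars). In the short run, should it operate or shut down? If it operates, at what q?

Produce at q = 8

Variable cost is VC = 55q - 12q^2 + q^3, so AVC = VC/q = 55 - 12q + q^2 and MC = dTC/dq = 55 - 24q + 3q^2.
AVC is minimized where dAVC/dq = -12 + 2q = 0, at q = 6; min AVC = 55 - 12·6 + 6^2 = $19.
Because $55 ≥ $19, revenue can cover variable cost; the firm operates.
Set P = MC: 55 = 55 - 24q + 3q^2 → -24q + 3q^2 = 0. The roots are q = 0 and q = 8; the profit-maximizing output is on the rising part of MC, so q* = 8.
Check: AVC at q = 8 is $23 ≤ P, so revenue covers variable cost.
Profit = P·q − TC = 55·8 − 731 = -$291, a loss, but smaller than the $547 fixed cost the firm would lose by shutting down.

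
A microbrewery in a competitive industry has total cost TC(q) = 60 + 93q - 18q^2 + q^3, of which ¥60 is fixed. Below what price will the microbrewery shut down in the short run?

¥12 per unit

The firm shuts down when price falls below the minimum of average variable cost. AVC = VC/q = 93 - 18q + q^2.
At the minimum of AVC, MC = AVC. MC = 93 - 36q + 3q^2; setting MC = AVC gives 2q^2 - 18q = 0, so q = 9. min AVC = 12.
For P < ¥12 the firm produces nothing.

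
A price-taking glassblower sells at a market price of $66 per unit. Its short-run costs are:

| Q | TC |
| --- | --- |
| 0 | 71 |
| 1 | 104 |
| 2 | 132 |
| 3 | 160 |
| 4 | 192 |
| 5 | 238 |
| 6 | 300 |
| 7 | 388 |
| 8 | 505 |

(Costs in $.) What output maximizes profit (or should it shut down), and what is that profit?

Q = 6; profit = $96

Tabulate TR − TC: Q=0: -71; Q=1: -38; Q=2: 0; Q=3: 38; Q=4: 72; Q=5: 92; Q=6: 96; Q=7: 74; Q=8: 23.
Profit is maximized at Q = 6. AVC there is 229/6 = $38.17 ≤ P, so producing beats shutting down (which would give -$71).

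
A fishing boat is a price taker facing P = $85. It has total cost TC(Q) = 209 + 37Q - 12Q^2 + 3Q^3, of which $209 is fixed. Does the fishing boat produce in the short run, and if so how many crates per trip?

Produce at Q = 4

Strip out fixed cost: VC = 37Q - 12Q^2 + 3Q^3. Then AVC = 37 - 12Q + 3Q^2 and MC = 37 - 24Q + 9Q^2.
AVC is minimized where dAVC/dQ = -12 + 6Q = 0, at Q = 2; min AVC = 37 - 12·2 + 3·2^2 = $25.
Since P = $85 ≥ min AVC = $25, price covers variable cost and the firm should produce.
Solving P = MC: -48 - 24Q + 9Q^2 = 0 ⇒ Q = -4/3 or 4. On the upward-sloping branch, Q* = 4.
Check: AVC at Q = 4 is $37 ≤ P, so revenue covers variable cost.
Profit = P·Q − TC = 85·4 − 357 = -$17, a loss, but smaller than the $209 fixed cost the firm would lose by shutting down.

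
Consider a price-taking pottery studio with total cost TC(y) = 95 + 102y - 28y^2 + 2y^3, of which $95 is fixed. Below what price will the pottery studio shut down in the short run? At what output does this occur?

Short-run supply begins at min AVC. From VC = 102y - 28y^2 + 2y^3, AVC = 102 - 28y + 2y^2.
At the minimum of AVC, MC = AVC. MC = 102 - 56y + 6y^2; setting MC = AVC gives 4y^2 - 28y = 0, so y = 7. min AVC = 4.
So the shutdown price is $4.

$4 per unit, at y = 7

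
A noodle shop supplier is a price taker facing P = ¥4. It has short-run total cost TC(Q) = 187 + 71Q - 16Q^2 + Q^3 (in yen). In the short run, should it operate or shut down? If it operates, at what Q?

Shut down

Variable cost is VC = 71Q - 16Q^2 + Q^3, so AVC = VC/Q = 71 - 16Q + Q^2 and MC = dTC/dQ = 71 - 32Q + 3Q^2.
The AVC parabola has its vertex at Q = 16/2 = 8, where AVC = 71 - 16·8 + 8^2 = ¥7.
With P < min AVC (¥4 < ¥7), every unit sold adds to the loss.
Best response: produce nothing and absorb the ¥187 fixed cost.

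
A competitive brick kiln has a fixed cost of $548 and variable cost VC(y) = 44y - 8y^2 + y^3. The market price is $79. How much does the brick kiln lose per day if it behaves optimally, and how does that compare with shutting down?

Profit = -$254 at y = 7

AVC = 44 - 8y + y^2; min AVC = $28 at y = 4. Since P = $79 ≥ min AVC, the firm produces.
MC = 44 - 16y + 3y^2. Setting P = MC and taking the root on the rising branch gives y* = 7.
TR = 79·7 = 553. TC = 548 + 259 = 807. Profit = 553 − 807 = -$254.
Shutting down would mean losing the fixed cost of $548, so operating at a loss of $254 is better by $294.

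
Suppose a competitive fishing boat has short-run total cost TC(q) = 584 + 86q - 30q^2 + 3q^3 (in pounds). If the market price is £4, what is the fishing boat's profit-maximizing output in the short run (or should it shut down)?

Shut down

Variable cost is VC = 86q - 30q^2 + 3q^3, so AVC = VC/q = 86 - 30q + 3q^2 and MC = dTC/dq = 86 - 60q + 9q^2.
The AVC parabola has its vertex at q = 30/6 = 5, where AVC = 86 - 30·5 + 3·5^2 = £11.
P = £4 lies below min AVC = £11; no output level covers variable cost.
Best response: produce nothing and absorb the £584 fixed cost.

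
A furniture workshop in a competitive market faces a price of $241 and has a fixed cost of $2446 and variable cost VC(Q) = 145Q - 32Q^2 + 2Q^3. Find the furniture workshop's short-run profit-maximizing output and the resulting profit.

AVC = 145 - 32Q + 2Q^2 has its minimum $17 at Q = 8; price $241 clears that bar, so the firm operates.
With MC = 145 - 64Q + 6Q^2, P = MC on the upward-sloping part at Q* = 12.
TR = 241·12 = 2892. TC = 2446 + 588 = 3034. Profit = 2892 − 3034 = -$142.
Shutting down would mean losing the fixed cost of $2446, so operating at a loss of $142 is better by $2304.

Profit = -$142 at Q = 12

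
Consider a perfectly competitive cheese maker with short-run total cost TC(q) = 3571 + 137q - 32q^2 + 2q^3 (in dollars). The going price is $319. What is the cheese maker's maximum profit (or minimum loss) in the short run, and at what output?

AVC = 137 - 32q + 2q^2 has its minimum $9 at q = 8; price $319 clears that bar, so the firm operates.
MC = 137 - 64q + 6q^2. Setting P = MC and taking the root on the rising branch gives q* = 13.
TR = 319·13 = 4147. TC = 3571 + 767 = 4338. Profit = 4147 − 4338 = -$191.
Shutting down would mean losing the fixed cost of $3571, so operating at a loss of $191 is better by $3380.

Profit = -$191 at q = 13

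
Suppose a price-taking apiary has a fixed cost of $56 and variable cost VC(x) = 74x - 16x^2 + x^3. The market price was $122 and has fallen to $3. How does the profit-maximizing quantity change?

Output falls from 12 to 0 (the firm shuts down)

MC = 74 - 32x + 3x^2; the shutdown threshold is min AVC = $10 (at x = 8).
With P = $122 above the shutdown price, P = MC gives x = 12.
At P = $3 < min AVC = $10, price no longer covers variable cost at any output, so the firm shuts down: x = 0.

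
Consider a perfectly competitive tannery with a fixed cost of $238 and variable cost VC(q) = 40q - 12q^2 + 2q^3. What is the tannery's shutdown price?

Short-run supply begins at min AVC. From VC = 40q - 12q^2 + 2q^3, AVC = 40 - 12q + 2q^2.
dAVC/dq = -12 + 4q = 0 gives q = 3. min AVC = 40 - 12·3 + 2·3^2 = 22.
The firm shuts down for any P below $22.

$22 per unit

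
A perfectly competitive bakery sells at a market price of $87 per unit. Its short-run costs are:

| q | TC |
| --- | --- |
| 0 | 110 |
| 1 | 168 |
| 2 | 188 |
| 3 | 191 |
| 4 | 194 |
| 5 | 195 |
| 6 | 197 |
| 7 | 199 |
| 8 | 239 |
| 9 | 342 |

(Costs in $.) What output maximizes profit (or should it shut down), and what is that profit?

q = 8; profit = $457

Profit at each row (π = 87q − TC): q=0: -110; q=1: -81; q=2: -14; q=3: 70; q=4: 154; q=5: 240; q=6: 325; q=7: 410; q=8: 457; q=9: 441.
Profit is maximized at q = 8. AVC there is 129/8 = $16.12 ≤ P, so producing beats shutting down (which would give -$110).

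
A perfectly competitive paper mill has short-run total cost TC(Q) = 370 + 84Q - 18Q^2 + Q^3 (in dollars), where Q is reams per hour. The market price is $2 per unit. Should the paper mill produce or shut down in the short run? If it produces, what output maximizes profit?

Shut down

Strip out fixed cost: VC = 84Q - 18Q^2 + Q^3. Then AVC = 84 - 18Q + Q^2 and MC = 84 - 36Q + 3Q^2.
AVC is minimized where dAVC/dQ = -18 + 2Q = 0, at Q = 9; min AVC = 84 - 18·9 + 9^2 = $3.
Since P = $2 < min AVC = $3, price fails to cover variable cost at any output.
Best response: produce nothing and absorb the $370 fixed cost.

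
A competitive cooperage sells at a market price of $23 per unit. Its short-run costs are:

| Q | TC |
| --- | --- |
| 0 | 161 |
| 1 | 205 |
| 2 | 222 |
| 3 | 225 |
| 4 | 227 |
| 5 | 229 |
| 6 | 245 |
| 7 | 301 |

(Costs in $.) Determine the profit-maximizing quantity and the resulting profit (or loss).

Tabulate TR − TC: Q=0: -161; Q=1: -182; Q=2: -176; Q=3: -156; Q=4: -135; Q=5: -114; Q=6: -107; Q=7: -140.
Profit is maximized at Q = 6. AVC there is 84/6 = $14 ≤ P, so producing beats shutting down (which would give -$161).

Q = 6; profit = -$107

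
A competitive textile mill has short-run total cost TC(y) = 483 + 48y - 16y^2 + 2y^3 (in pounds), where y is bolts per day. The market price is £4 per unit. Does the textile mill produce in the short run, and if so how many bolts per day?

Shut down

From TC, MC = TC'(y) = 48 - 32y + 6y^2 and AVC = VC/y = 48 - 16y + 2y^2.
The AVC parabola has its vertex at y = 16/4 = 4, where AVC = 48 - 16·4 + 2·4^2 = £16.
Since P = £4 < min AVC = £16, price fails to cover variable cost at any output.
Best response: produce nothing and absorb the £483 fixed cost.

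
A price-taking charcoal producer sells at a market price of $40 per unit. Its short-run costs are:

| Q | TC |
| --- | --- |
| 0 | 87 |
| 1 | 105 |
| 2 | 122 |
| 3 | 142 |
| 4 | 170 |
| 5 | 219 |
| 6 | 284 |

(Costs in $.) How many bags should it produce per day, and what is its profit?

Profit at each row (π = 40Q − TC): Q=0: -87; Q=1: -65; Q=2: -42; Q=3: -22; Q=4: -10; Q=5: -19; Q=6: -44.
Profit is maximized at Q = 4. AVC there is 83/4 = $20.75 ≤ P, so producing beats shutting down (which would give -$87).

Q = 4; profit = -$10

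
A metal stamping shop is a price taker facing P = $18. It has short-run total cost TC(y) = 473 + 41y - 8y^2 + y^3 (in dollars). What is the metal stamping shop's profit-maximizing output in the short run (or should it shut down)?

Shut down

Variable cost is VC = 41y - 8y^2 + y^3, so AVC = VC/y = 41 - 8y + y^2 and MC = dTC/dy = 41 - 16y + 3y^2.
AVC hits its minimum where MC = AVC, at y = 4, giving min AVC = 41 - 8·4 + 4^2 = $25.
Since P = $18 < min AVC = $25, price fails to cover variable cost at any output.
The firm minimizes its loss by shutting down and losing only its fixed cost of $473.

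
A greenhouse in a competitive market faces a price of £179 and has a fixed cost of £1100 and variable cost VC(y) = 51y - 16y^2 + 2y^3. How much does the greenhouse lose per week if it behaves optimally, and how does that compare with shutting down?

AVC = 51 - 16y + 2y^2; min AVC = £19 at y = 4. Since P = £179 ≥ min AVC, the firm produces.
With MC = 51 - 32y + 6y^2, P = MC on the upward-sloping part at y* = 8.
TR = 179·8 = 1432. TC = 1100 + 408 = 1508. Profit = 1432 − 1508 = -£76.
That loss of £76 beats the £1100 the firm would lose by shutting down; producing recovers £1024 of fixed cost.

Profit = -£76 at y = 8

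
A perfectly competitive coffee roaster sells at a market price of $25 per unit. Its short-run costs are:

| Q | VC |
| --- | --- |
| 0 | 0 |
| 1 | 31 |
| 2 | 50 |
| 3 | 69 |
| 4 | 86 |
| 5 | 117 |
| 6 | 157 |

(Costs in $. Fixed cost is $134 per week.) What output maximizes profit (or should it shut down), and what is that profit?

Q = 4; profit = -$120

Profit at each row (π = 25Q − TC): Q=0: -134; Q=1: -140; Q=2: -134; Q=3: -128; Q=4: -120; Q=5: -126; Q=6: -141.
Profit is maximized at Q = 4. AVC there is 86/4 = $21.50 ≤ P, so producing beats shutting down (which would give -$134).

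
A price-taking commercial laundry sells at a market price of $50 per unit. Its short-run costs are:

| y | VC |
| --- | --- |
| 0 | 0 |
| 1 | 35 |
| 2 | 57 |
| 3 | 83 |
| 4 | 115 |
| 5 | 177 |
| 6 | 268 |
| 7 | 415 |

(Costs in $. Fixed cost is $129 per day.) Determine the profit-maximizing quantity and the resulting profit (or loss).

y = 4; profit = -$44

Compute π = P·y − TC at each output: y=0: -129; y=1: -114; y=2: -86; y=3: -62; y=4: -44; y=5: -56; y=6: -97; y=7: -194.
Profit is maximized at y = 4. AVC there is 115/4 = $28.75 ≤ P, so producing beats shutting down (which would give -$129).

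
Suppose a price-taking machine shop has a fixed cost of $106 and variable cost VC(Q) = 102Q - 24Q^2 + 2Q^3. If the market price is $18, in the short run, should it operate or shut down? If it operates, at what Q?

Shut down

From TC, MC = TC'(Q) = 102 - 48Q + 6Q^2 and AVC = VC/Q = 102 - 24Q + 2Q^2.
AVC hits its minimum where MC = AVC, at Q = 6, giving min AVC = 102 - 24·6 + 2·6^2 = $30.
With P < min AVC ($18 < $30), every unit sold adds to the loss.
Best response: produce nothing and absorb the $106 fixed cost.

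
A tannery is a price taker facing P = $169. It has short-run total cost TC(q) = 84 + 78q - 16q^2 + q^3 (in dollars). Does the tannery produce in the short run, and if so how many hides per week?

Produce at q = 13

Variable cost is VC = 78q - 16q^2 + q^3, so AVC = VC/q = 78 - 16q + q^2 and MC = dTC/dq = 78 - 32q + 3q^2.
The AVC parabola has its vertex at q = 16/2 = 8, where AVC = 78 - 16·8 + 8^2 = $14.
Because $169 ≥ $14, revenue can cover variable cost; the firm operates.
Solving P = MC: -91 - 32q + 3q^2 = 0 ⇒ q = -7/3 or 13. On the upward-sloping branch, q* = 13.
Check: AVC at q = 13 is $39 ≤ P, so revenue covers variable cost.
Profit = P·q − TC = 169·13 − 591 = $1606.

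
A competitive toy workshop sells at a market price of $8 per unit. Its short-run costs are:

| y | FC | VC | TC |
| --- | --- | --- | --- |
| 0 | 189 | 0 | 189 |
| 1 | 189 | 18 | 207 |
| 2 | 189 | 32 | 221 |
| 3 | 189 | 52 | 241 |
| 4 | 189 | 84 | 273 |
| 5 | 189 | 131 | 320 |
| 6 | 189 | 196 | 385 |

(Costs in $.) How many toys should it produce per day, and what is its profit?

Profit at each row (π = 8y − TC): y=0: -189; y=1: -199; y=2: -205; y=3: -217; y=4: -241; y=5: -280; y=6: -337.
Profit is highest at y = 0. Equivalently, the lowest AVC in the table is 32/2 ≈ $16 at y = 2, and P = $8 falls below it — price never covers variable cost, so the firm shuts down and loses only its fixed cost.

y = 0 (shut down); profit = -$189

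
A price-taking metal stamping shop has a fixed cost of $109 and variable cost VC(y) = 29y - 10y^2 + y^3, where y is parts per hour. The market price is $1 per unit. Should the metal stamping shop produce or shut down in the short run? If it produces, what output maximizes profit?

Shut down

Strip out fixed cost: VC = 29y - 10y^2 + y^3. Then AVC = 29 - 10y + y^2 and MC = 29 - 20y + 3y^2.
AVC hits its minimum where MC = AVC, at y = 5, giving min AVC = 29 - 10·5 + 5^2 = $4.
P = $1 lies below min AVC = $4; no output level covers variable cost.
The firm minimizes its loss by shutting down and losing only its fixed cost of $109.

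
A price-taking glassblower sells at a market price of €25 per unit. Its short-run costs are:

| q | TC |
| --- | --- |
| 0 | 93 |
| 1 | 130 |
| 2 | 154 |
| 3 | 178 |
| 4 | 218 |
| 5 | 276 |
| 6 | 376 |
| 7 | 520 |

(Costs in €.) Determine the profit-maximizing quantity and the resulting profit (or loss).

Compute π = P·q − TC at each output: q=0: -93; q=1: -105; q=2: -104; q=3: -103; q=4: -118; q=5: -151; q=6: -226; q=7: -345.
Profit is highest at q = 0. Equivalently, the lowest AVC in the table is 85/3 ≈ €28.33 at q = 3, and P = €25 falls below it — price never covers variable cost, so the firm shuts down and loses only its fixed cost.

q = 0 (shut down); profit = -€93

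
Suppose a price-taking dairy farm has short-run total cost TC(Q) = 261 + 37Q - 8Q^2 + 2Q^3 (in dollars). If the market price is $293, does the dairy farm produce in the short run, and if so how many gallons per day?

From TC, MC = TC'(Q) = 37 - 16Q + 6Q^2 and AVC = VC/Q = 37 - 8Q + 2Q^2.
AVC hits its minimum where MC = AVC, at Q = 2, giving min AVC = 37 - 8·2 + 2·2^2 = $29.
P = $293 exceeds min AVC = $29, so the firm stays open.
P = MC gives -256 - 16Q + 6Q^2 = 0, with roots -16/3 and 8. Take the larger (rising MC): Q* = 8.
Check: AVC at Q = 8 is $101 ≤ P, so revenue covers variable cost.
Profit = P·Q − TC = 293·8 − 1069 = $1275.

Produce at Q = 8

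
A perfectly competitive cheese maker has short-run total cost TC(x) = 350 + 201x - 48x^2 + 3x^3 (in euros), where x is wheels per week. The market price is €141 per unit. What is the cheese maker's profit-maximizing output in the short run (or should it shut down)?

From TC, MC = TC'(x) = 201 - 96x + 9x^2 and AVC = VC/x = 201 - 48x + 3x^2.
The AVC parabola has its vertex at x = 48/6 = 8, where AVC = 201 - 48·8 + 3·8^2 = €9.
P = €141 exceeds min AVC = €9, so the firm stays open.
P = MC gives 60 - 96x + 9x^2 = 0, with roots 2/3 and 10. Take the larger (rising MC): x* = 10.
Check: AVC at x = 10 is €21 ≤ P, so revenue covers variable cost.
Profit = P·x − TC = 141·10 − 560 = €850.

Produce at x = 10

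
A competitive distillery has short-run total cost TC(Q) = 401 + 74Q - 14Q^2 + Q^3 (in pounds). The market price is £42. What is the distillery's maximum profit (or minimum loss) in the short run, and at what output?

AVC = 74 - 14Q + Q^2; min AVC = £25 at Q = 7. Since P = £42 ≥ min AVC, the firm produces.
MC = 74 - 28Q + 3Q^2. Setting P = MC and taking the root on the rising branch gives Q* = 8.
TR = 42·8 = 336. TC = 401 + 208 = 609. Profit = 336 − 609 = -£273.
That loss of £273 beats the £401 the firm would lose by shutting down; producing recovers £128 of fixed cost.

Profit = -£273 at Q = 8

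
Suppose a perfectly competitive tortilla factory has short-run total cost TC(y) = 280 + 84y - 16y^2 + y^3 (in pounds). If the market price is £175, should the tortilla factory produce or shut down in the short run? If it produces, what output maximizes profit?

Variable cost is VC = 84y - 16y^2 + y^3, so AVC = VC/y = 84 - 16y + y^2 and MC = dTC/dy = 84 - 32y + 3y^2.
AVC hits its minimum where MC = AVC, at y = 8, giving min AVC = 84 - 16·8 + 8^2 = £20.
P = £175 exceeds min AVC = £20, so the firm stays open.
Solving P = MC: -91 - 32y + 3y^2 = 0 ⇒ y = -7/3 or 13. On the upward-sloping branch, y* = 13.
Check: AVC at y = 13 is £45 ≤ P, so revenue covers variable cost.
Profit = P·y − TC = 175·13 − 865 = £1410.

Produce at y = 13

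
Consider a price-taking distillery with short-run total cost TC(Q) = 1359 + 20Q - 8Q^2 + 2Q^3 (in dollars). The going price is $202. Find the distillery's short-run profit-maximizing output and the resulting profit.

AVC = 20 - 8Q + 2Q^2; min AVC = $12 at Q = 2. Since P = $202 ≥ min AVC, the firm produces.
With MC = 20 - 16Q + 6Q^2, P = MC on the upward-sloping part at Q* = 7.
TR = 202·7 = 1414. TC = 1359 + 434 = 1793. Profit = 1414 − 1793 = -$379.
That loss of $379 beats the $1359 the firm would lose by shutting down; producing recovers $980 of fixed cost.

Profit = -$379 at Q = 7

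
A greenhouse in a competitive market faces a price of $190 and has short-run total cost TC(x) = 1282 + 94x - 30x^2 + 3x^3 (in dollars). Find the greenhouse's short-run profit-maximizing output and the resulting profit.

AVC = 94 - 30x + 3x^2 has its minimum $19 at x = 5; price $190 clears that bar, so the firm operates.
MC = 94 - 60x + 9x^2. Setting P = MC and taking the root on the rising branch gives x* = 8.
TR = 190·8 = 1520. TC = 1282 + 368 = 1650. Profit = 1520 − 1650 = -$130.
By producing, the firm covers all variable cost plus $1152 of fixed cost; shutting down would lose the full $1282.

Profit = -$130 at x = 8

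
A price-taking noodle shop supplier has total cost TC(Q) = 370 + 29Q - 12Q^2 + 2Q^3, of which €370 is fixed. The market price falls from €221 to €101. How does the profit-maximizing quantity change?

MC = 29 - 24Q + 6Q^2; the shutdown threshold is min AVC = €11 (at Q = 3).
With P = €221 above the shutdown price, P = MC gives Q = 8.
At P = €101 ≥ min AVC, set P = MC: Q = 6. The firm stays open but cuts output.

Output falls from 8 to 6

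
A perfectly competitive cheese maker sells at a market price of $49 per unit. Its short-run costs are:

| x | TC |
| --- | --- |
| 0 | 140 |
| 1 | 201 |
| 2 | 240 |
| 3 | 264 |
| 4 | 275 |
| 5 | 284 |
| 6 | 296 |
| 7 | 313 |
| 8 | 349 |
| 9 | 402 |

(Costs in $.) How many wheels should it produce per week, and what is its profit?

x = 8; profit = $43

Profit at each row (π = 49x − TC): x=0: -140; x=1: -152; x=2: -142; x=3: -117; x=4: -79; x=5: -39; x=6: -2; x=7: 30; x=8: 43; x=9: 39.
Profit is maximized at x = 8. AVC there is 209/8 = $26.12 ≤ P, so producing beats shutting down (which would give -$140).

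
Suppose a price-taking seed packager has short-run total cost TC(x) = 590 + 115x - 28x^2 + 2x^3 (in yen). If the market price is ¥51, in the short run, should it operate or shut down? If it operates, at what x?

Produce at x = 8

Variable cost is VC = 115x - 28x^2 + 2x^3, so AVC = VC/x = 115 - 28x + 2x^2 and MC = dTC/dx = 115 - 56x + 6x^2.
The AVC parabola has its vertex at x = 28/4 = 7, where AVC = 115 - 28·7 + 2·7^2 = ¥17.
Since P = ¥51 ≥ min AVC = ¥17, price covers variable cost and the firm should produce.
P = MC gives 64 - 56x + 6x^2 = 0, with roots 4/3 and 8. Take the larger (rising MC): x* = 8.
Check: AVC at x = 8 is ¥19 ≤ P, so revenue covers variable cost.
Profit = P·x − TC = 51·8 − 742 = -¥334, a loss, but smaller than the ¥590 fixed cost the firm would lose by shutting down.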